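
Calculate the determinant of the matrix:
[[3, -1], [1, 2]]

For a 2×2 matrix [[a, b], [c, d]], det = ad - bc
det = (3)(2) - (-1)(1) = 6 - -1 = 7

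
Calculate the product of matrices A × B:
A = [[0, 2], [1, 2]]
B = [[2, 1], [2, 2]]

Matrix multiplication:
C[0][0] = 0×2 + 2×2 = 4
C[0][1] = 0×1 + 2×2 = 4
C[1][0] = 1×2 + 2×2 = 6
C[1][1] = 1×1 + 2×2 = 5
Result: [[4, 4], [6, 5]]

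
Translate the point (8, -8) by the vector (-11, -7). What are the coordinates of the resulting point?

Translation by (-11, -7) (homogeneous matrix [[1, 0, -11], [0, 1, -7], [0, 0, 1]]):
x' = 8 + -11 = -3
y' = -8 + -7 = -15
Result: (-3, -15)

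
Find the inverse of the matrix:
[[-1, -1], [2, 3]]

For [[a,b],[c,d]], inverse = (1/det)·[[d,-b],[-c,a]]
det = (-1)(3) - (-1)(2) = -3 - -2 = -1
Inverse = (1/-1)·[[3, 1], [-2, -1]]
= [[-3, -1], [2, 1]]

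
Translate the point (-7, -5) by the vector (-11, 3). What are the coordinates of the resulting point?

Translation by (-11, 3) (homogeneous matrix [[1, 0, -11], [0, 1, 3], [0, 0, 1]]):
x' = -7 + -11 = -18
y' = -5 + 3 = -2
Result: (-18, -2)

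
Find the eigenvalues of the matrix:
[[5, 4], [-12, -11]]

Characteristic equation: det(A - λI) = 0
λ² - (trace)λ + (det) = 0
trace = 5 + -11 = -6, det = (5)(-11) - (4)(-12) = -7
λ² - (-6)λ + (-7) = 0
λ = (-6 ± √((-6)² - 4·(-7))) / 2 = (-6 ± √64) / 2
Solving: λ = -7, 1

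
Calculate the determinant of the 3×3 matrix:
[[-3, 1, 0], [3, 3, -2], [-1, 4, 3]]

Expansion along first row:
det = -3·det([[3,-2],[4,3]]) - 1·det([[3,-2],[-1,3]]) + 0·det([[3,3],[-1,4]])
    = -3·(3·3 - -2·4) - 1·(3·3 - -2·-1) + 0·(3·4 - 3·-1)
    = -3·17 - 1·7 + 0·15
    = -51 + -7 + 0 = -58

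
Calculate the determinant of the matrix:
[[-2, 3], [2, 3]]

For a 2×2 matrix [[a, b], [c, d]], det = ad - bc
det = (-2)(3) - (3)(2) = -6 - 6 = -12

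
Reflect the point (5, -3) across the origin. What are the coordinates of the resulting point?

Reflection across origin: (5, -3) → (-5, 3)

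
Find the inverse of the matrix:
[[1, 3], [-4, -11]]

For [[a,b],[c,d]], inverse = (1/det)·[[d,-b],[-c,a]]
det = (1)(-11) - (3)(-4) = -11 - -12 = 1
Inverse = [[-11, -3], [4, 1]]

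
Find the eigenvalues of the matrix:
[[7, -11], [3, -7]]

Characteristic equation: det(A - λI) = 0
λ² - (trace)λ + (det) = 0
trace = 7 + -7 = 0, det = (7)(-7) - (-11)(3) = -16
λ² - (0)λ + (-16) = 0
λ = (0 ± √((0)² - 4·(-16))) / 2 = (0 ± √64) / 2
Solving: λ = -4, 4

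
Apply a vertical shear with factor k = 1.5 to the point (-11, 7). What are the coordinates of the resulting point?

Shear matrix for vertical shear with factor k = 1.5:
[[1, 0], [1.50, 1]]
Result: (-11, 7) → (-11, -9.5)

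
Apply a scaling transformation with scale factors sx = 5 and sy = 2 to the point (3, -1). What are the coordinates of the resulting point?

Scaling matrix:
[[5, 0], [0, 2]]
Result: (3 × 5, -1 × 2) = (15, -2)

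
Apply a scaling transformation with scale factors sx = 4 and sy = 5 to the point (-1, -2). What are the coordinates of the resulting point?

Scaling matrix:
[[4, 0], [0, 5]]
Result: (-1 × 4, -2 × 5) = (-4, -10)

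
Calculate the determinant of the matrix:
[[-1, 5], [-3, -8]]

For a 2×2 matrix [[a, b], [c, d]], det = ad - bc
det = (-1)(-8) - (5)(-3) = 8 - -15 = 23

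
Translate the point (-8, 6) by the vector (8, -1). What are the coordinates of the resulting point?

Translation by (8, -1) (homogeneous matrix [[1, 0, 8], [0, 1, -1], [0, 0, 1]]):
x' = -8 + 8 = 0
y' = 6 + -1 = 5
Result: (0, 5)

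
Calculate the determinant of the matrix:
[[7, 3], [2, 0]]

For a 2×2 matrix [[a, b], [c, d]], det = ad - bc
det = (7)(0) - (3)(2) = 0 - 6 = -6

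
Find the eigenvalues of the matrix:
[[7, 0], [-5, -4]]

Characteristic equation: det(A - λI) = 0
λ² - (trace)λ + (det) = 0
trace = 7 + -4 = 3, det = (7)(-4) - (0)(-5) = -28
λ² - (3)λ + (-28) = 0
λ = (3 ± √((3)² - 4·(-28))) / 2 = (3 ± √121) / 2
Solving: λ = -4, 7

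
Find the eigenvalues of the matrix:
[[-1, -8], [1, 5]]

Characteristic equation: det(A - λI) = 0
λ² - (trace)λ + (det) = 0
trace = -1 + 5 = 4, det = (-1)(5) - (-8)(1) = 3
λ² - (4)λ + (3) = 0
λ = (4 ± √((4)² - 4·(3))) / 2 = (4 ± √4) / 2
Solving: λ = 1, 3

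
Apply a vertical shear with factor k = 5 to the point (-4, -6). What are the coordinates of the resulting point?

Shear matrix for vertical shear with factor k = 5:
[[1, 0], [5, 1]]
Result: (-4, -6) → (-4, -26)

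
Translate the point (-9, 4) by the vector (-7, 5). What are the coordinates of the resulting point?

Translation by (-7, 5) (homogeneous matrix [[1, 0, -7], [0, 1, 5], [0, 0, 1]]):
x' = -9 + -7 = -16
y' = 4 + 5 = 9
Result: (-16, 9)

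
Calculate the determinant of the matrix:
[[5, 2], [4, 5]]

For a 2×2 matrix [[a, b], [c, d]], det = ad - bc
det = (5)(5) - (2)(4) = 25 - 8 = 17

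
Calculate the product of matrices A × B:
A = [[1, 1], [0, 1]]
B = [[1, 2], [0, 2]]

Matrix multiplication:
C[0][0] = 1×1 + 1×0 = 1
C[0][1] = 1×2 + 1×2 = 4
C[1][0] = 0×1 + 1×0 = 0
C[1][1] = 0×2 + 1×2 = 2
Result: [[1, 4], [0, 2]]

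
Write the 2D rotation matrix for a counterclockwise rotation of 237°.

Rotation matrix formula: [[cos θ, -sin θ], [sin θ, cos θ]]
For θ = 237°:
cos(237°) = -0.5446
sin(237°) = -0.8387
Result: [[-0.5446, 0.8387], [-0.8387, -0.5446]]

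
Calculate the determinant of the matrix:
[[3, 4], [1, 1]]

For a 2×2 matrix [[a, b], [c, d]], det = ad - bc
det = (3)(1) - (4)(1) = 3 - 4 = -1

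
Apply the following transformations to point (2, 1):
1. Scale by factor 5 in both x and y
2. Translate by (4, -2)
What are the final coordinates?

Step 1: Scale (2, 1) by 5 → (10, 5)
Step 2: Translate by (4, -2) → (14, 3)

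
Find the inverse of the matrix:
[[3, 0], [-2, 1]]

For [[a,b],[c,d]], inverse = (1/det)·[[d,-b],[-c,a]]
det = (3)(1) - (0)(-2) = 3 - 0 = 3
Inverse = (1/3)·[[1, 0], [2, 3]]
= [[1/3, 0], [2/3, 1]]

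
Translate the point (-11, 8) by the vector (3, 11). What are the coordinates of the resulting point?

Translation by (3, 11) (homogeneous matrix [[1, 0, 3], [0, 1, 11], [0, 0, 1]]):
x' = -11 + 3 = -8
y' = 8 + 11 = 19
Result: (-8, 19)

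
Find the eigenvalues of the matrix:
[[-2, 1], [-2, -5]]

Characteristic equation: det(A - λI) = 0
λ² - (trace)λ + (det) = 0
trace = -2 + -5 = -7, det = (-2)(-5) - (1)(-2) = 12
λ² - (-7)λ + (12) = 0
λ = (-7 ± √((-7)² - 4·(12))) / 2 = (-7 ± √1) / 2
Solving: λ = -4, -3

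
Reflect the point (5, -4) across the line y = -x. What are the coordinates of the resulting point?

Reflection across line y = -x: (5, -4) → (4, -5)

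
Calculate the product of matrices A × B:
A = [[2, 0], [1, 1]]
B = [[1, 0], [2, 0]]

Matrix multiplication:
C[0][0] = 2×1 + 0×2 = 2
C[0][1] = 2×0 + 0×0 = 0
C[1][0] = 1×1 + 1×2 = 3
C[1][1] = 1×0 + 1×0 = 0
Result: [[2, 0], [3, 0]]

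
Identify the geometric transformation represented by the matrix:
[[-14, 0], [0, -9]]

This matrix represents: non-uniform scaling by sx = -14, sy = -9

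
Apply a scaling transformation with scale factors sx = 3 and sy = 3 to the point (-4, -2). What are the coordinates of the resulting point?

Scaling matrix:
[[3, 0], [0, 3]]
Result: (-4 × 3, -2 × 3) = (-12, -6)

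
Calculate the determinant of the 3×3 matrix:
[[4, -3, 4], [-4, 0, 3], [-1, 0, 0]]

Expansion along first row:
det = 4·det([[0,3],[0,0]]) - -3·det([[-4,3],[-1,0]]) + 4·det([[-4,0],[-1,0]])
    = 4·(0·0 - 3·0) - -3·(-4·0 - 3·-1) + 4·(-4·0 - 0·-1)
    = 4·0 - -3·3 + 4·0
    = 0 + 9 + 0 = 9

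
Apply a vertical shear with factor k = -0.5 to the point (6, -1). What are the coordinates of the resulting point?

Shear matrix for vertical shear with factor k = -0.5:
[[1, 0], [-0.50, 1]]
Result: (6, -1) → (6, -4)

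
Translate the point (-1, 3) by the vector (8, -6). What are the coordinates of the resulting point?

Translation by (8, -6) (homogeneous matrix [[1, 0, 8], [0, 1, -6], [0, 0, 1]]):
x' = -1 + 8 = 7
y' = 3 + -6 = -3
Result: (7, -3)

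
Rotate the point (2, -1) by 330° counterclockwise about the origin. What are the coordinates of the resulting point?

Rotation matrix for 330°: [[cos 330°, -sin 330°], [sin 330°, cos 330°]] ≈ [[0.866025, 0.500000], [-0.500000, 0.866025]]
[[0.866025, 0.500000], [-0.500000, 0.866025]] × [2, -1]ᵀ ≈ [1.2321, -1.8660]ᵀ
Result: (1.2321, -1.8660)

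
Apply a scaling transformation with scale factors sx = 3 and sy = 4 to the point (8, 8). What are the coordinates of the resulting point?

Scaling matrix:
[[3, 0], [0, 4]]
Result: (8 × 3, 8 × 4) = (24, 32)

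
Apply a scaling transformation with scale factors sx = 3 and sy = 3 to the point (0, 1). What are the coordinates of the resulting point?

Scaling matrix:
[[3, 0], [0, 3]]
Result: (0 × 3, 1 × 3) = (0, 3)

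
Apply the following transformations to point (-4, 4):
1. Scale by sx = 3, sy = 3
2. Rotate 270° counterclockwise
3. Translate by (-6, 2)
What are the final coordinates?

Step 1: Scale → (-12, 12)
Step 2: Rotate 270° → (12, 12)
Step 3: Translate → (6, 14)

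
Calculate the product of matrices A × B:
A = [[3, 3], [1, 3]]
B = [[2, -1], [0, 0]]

Matrix multiplication:
C[0][0] = 3×2 + 3×0 = 6
C[0][1] = 3×-1 + 3×0 = -3
C[1][0] = 1×2 + 3×0 = 2
C[1][1] = 1×-1 + 3×0 = -1
Result: [[6, -3], [2, -1]]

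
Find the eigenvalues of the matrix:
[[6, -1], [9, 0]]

Characteristic equation: det(A - λI) = 0
λ² - (trace)λ + (det) = 0
trace = 6 + 0 = 6, det = (6)(0) - (-1)(9) = 9
λ² - (6)λ + (9) = 0
λ = (6 ± √((6)² - 4·(9))) / 2 = (6 ± √0) / 2
Solving: λ = 3, 3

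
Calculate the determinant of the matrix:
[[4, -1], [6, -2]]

For a 2×2 matrix [[a, b], [c, d]], det = ad - bc
det = (4)(-2) - (-1)(6) = -8 - -6 = -2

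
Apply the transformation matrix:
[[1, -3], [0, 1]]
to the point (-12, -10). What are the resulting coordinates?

Matrix multiplication:
[[1, -3], [0, 1]] × [-12, -10]ᵀ
= [(1)(-12) + (-3)(-10), (0)(-12) + (1)(-10)]ᵀ
= [18, -10]ᵀ
Result: (18, -10)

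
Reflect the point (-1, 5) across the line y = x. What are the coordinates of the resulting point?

Reflection across line y = x: (-1, 5) → (5, -1)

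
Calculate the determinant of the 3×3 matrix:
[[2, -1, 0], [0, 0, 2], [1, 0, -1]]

Expansion along first row:
det = 2·det([[0,2],[0,-1]]) - -1·det([[0,2],[1,-1]]) + 0·det([[0,0],[1,0]])
    = 2·(0·-1 - 2·0) - -1·(0·-1 - 2·1) + 0·(0·0 - 0·1)
    = 2·0 - -1·-2 + 0·0
    = 0 + -2 + 0 = -2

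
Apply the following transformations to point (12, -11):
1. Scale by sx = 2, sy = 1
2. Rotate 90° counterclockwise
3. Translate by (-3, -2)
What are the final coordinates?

Step 1: Scale → (24, -11)
Step 2: Rotate 90° → (11, 24)
Step 3: Translate → (8, 22)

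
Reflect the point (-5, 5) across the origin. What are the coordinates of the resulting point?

Reflection across origin: (-5, 5) → (5, -5)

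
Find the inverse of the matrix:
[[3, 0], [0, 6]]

For [[a,b],[c,d]], inverse = (1/det)·[[d,-b],[-c,a]]
det = (3)(6) - (0)(0) = 18 - 0 = 18
Inverse = (1/18)·[[6, 0], [0, 3]]
= [[1/3, 0], [0, 1/6]]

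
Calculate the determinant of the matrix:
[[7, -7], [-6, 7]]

For a 2×2 matrix [[a, b], [c, d]], det = ad - bc
det = (7)(7) - (-7)(-6) = 49 - 42 = 7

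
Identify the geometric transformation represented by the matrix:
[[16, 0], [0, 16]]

This matrix represents: uniform scaling by factor 16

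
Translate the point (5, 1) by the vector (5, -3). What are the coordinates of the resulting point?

Translation by (5, -3) (homogeneous matrix [[1, 0, 5], [0, 1, -3], [0, 0, 1]]):
x' = 5 + 5 = 10
y' = 1 + -3 = -2
Result: (10, -2)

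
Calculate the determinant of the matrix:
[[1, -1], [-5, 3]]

For a 2×2 matrix [[a, b], [c, d]], det = ad - bc
det = (1)(3) - (-1)(-5) = 3 - 5 = -2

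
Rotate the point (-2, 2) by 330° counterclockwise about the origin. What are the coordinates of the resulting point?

Rotation matrix for 330°: [[cos 330°, -sin 330°], [sin 330°, cos 330°]] ≈ [[0.866025, 0.500000], [-0.500000, 0.866025]]
[[0.866025, 0.500000], [-0.500000, 0.866025]] × [-2, 2]ᵀ ≈ [-0.7321, 2.7321]ᵀ
Result: (-0.7321, 2.7321)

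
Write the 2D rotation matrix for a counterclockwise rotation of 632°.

Rotation matrix formula: [[cos θ, -sin θ], [sin θ, cos θ]]
For θ = 632°:
cos(632°) = 0.0349
sin(632°) = -0.9994
Result: [[0.0349, 0.9994], [-0.9994, 0.0349]]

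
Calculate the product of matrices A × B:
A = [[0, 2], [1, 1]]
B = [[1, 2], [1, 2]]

Matrix multiplication:
C[0][0] = 0×1 + 2×1 = 2
C[0][1] = 0×2 + 2×2 = 4
C[1][0] = 1×1 + 1×1 = 2
C[1][1] = 1×2 + 1×2 = 4
Result: [[2, 4], [2, 4]]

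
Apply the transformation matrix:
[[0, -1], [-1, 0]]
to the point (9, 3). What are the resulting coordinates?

Matrix multiplication:
[[0, -1], [-1, 0]] × [9, 3]ᵀ
= [(0)(9) + (-1)(3), (-1)(9) + (0)(3)]ᵀ
= [-3, -9]ᵀ
Result: (-3, -9)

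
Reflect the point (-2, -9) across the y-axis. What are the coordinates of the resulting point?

Reflection across y-axis: (-2, -9) → (2, -9)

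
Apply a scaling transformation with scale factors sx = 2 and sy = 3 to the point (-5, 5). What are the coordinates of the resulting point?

Scaling matrix:
[[2, 0], [0, 3]]
Result: (-5 × 2, 5 × 3) = (-10, 15)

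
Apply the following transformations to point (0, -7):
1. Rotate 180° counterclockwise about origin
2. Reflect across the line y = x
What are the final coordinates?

Step 1: Rotate 180° → (0, 7)
Step 2: Reflect across line y = x → (7, 0)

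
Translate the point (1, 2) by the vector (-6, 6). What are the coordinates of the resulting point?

Translation by (-6, 6) (homogeneous matrix [[1, 0, -6], [0, 1, 6], [0, 0, 1]]):
x' = 1 + -6 = -5
y' = 2 + 6 = 8
Result: (-5, 8)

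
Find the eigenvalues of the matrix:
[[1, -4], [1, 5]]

Characteristic equation: det(A - λI) = 0
λ² - (trace)λ + (det) = 0
trace = 1 + 5 = 6, det = (1)(5) - (-4)(1) = 9
λ² - (6)λ + (9) = 0
λ = (6 ± √((6)² - 4·(9))) / 2 = (6 ± √0) / 2
Solving: λ = 3, 3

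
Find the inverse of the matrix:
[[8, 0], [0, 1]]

For [[a,b],[c,d]], inverse = (1/det)·[[d,-b],[-c,a]]
det = (8)(1) - (0)(0) = 8 - 0 = 8
Inverse = (1/8)·[[1, 0], [0, 8]]
= [[1/8, 0], [0, 1]]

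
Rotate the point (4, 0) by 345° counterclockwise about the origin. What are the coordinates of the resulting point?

Rotation matrix for 345°: [[cos 345°, -sin 345°], [sin 345°, cos 345°]] ≈ [[0.965926, 0.258819], [-0.258819, 0.965926]]
[[0.965926, 0.258819], [-0.258819, 0.965926]] × [4, 0]ᵀ ≈ [3.8637, -1.0353]ᵀ
Result: (3.8637, -1.0353)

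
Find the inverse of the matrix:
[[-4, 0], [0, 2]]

For [[a,b],[c,d]], inverse = (1/det)·[[d,-b],[-c,a]]
det = (-4)(2) - (0)(0) = -8 - 0 = -8
Inverse = (1/-8)·[[2, 0], [0, -4]]
= [[-1/4, 0], [0, 1/2]]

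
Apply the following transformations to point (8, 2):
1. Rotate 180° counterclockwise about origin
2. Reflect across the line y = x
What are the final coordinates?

Step 1: Rotate 180° → (-8, -2)
Step 2: Reflect across line y = x → (-2, -8)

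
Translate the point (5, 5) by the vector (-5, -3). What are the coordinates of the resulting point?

Translation by (-5, -3) (homogeneous matrix [[1, 0, -5], [0, 1, -3], [0, 0, 1]]):
x' = 5 + -5 = 0
y' = 5 + -3 = 2
Result: (0, 2)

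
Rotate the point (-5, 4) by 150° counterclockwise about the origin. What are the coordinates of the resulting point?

Rotation matrix for 150°: [[cos 150°, -sin 150°], [sin 150°, cos 150°]] ≈ [[-0.866025, -0.500000], [0.500000, -0.866025]]
[[-0.866025, -0.500000], [0.500000, -0.866025]] × [-5, 4]ᵀ ≈ [2.3301, -5.9641]ᵀ
Result: (2.3301, -5.9641)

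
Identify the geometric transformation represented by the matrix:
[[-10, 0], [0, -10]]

This matrix represents: uniform scaling by factor -10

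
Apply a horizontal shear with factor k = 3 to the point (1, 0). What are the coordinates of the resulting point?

Shear matrix for horizontal shear with factor k = 3:
[[1, 3], [0, 1]]
Result: (1, 0) → (1, 0)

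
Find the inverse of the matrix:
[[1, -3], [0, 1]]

For [[a,b],[c,d]], inverse = (1/det)·[[d,-b],[-c,a]]
det = (1)(1) - (-3)(0) = 1 - 0 = 1
Inverse = [[1, 3], [0, 1]]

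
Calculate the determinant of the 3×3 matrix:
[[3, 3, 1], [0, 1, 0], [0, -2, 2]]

Expansion along first row:
det = 3·det([[1,0],[-2,2]]) - 3·det([[0,0],[0,2]]) + 1·det([[0,1],[0,-2]])
    = 3·(1·2 - 0·-2) - 3·(0·2 - 0·0) + 1·(0·-2 - 1·0)
    = 3·2 - 3·0 + 1·0
    = 6 + 0 + 0 = 6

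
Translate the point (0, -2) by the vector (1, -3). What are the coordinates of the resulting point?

Translation by (1, -3) (homogeneous matrix [[1, 0, 1], [0, 1, -3], [0, 0, 1]]):
x' = 0 + 1 = 1
y' = -2 + -3 = -5
Result: (1, -5)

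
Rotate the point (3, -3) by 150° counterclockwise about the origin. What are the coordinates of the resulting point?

Rotation matrix for 150°: [[cos 150°, -sin 150°], [sin 150°, cos 150°]] ≈ [[-0.866025, -0.500000], [0.500000, -0.866025]]
[[-0.866025, -0.500000], [0.500000, -0.866025]] × [3, -3]ᵀ ≈ [-1.0981, 4.0981]ᵀ
Result: (-1.0981, 4.0981)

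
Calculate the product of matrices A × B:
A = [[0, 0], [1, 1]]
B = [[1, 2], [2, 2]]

Matrix multiplication:
C[0][0] = 0×1 + 0×2 = 0
C[0][1] = 0×2 + 0×2 = 0
C[1][0] = 1×1 + 1×2 = 3
C[1][1] = 1×2 + 1×2 = 4
Result: [[0, 0], [3, 4]]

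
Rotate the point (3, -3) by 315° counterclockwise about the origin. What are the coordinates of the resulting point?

Rotation matrix for 315°: [[cos 315°, -sin 315°], [sin 315°, cos 315°]] ≈ [[0.707107, 0.707107], [-0.707107, 0.707107]]
[[0.707107, 0.707107], [-0.707107, 0.707107]] × [3, -3]ᵀ ≈ [0, -4.2426]ᵀ
Result: (0, -4.2426)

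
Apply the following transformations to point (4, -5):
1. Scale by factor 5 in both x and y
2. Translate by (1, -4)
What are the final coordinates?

Step 1: Scale (4, -5) by 5 → (20, -25)
Step 2: Translate by (1, -4) → (21, -29)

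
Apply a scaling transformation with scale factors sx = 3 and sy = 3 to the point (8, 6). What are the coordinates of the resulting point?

Scaling matrix:
[[3, 0], [0, 3]]
Result: (8 × 3, 6 × 3) = (24, 18)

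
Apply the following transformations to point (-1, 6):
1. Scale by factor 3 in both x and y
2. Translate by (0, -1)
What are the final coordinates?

Step 1: Scale (-1, 6) by 3 → (-3, 18)
Step 2: Translate by (0, -1) → (-3, 17)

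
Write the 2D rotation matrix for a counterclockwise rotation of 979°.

Rotation matrix formula: [[cos θ, -sin θ], [sin θ, cos θ]]
For θ = 979°:
cos(979°) = -0.1908
sin(979°) = -0.9816
Result: [[-0.1908, 0.9816], [-0.9816, -0.1908]]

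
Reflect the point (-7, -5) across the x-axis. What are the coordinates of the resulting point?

Reflection across x-axis: (-7, -5) → (-7, 5)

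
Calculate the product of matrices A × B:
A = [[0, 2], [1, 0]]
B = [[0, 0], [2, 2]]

Matrix multiplication:
C[0][0] = 0×0 + 2×2 = 4
C[0][1] = 0×0 + 2×2 = 4
C[1][0] = 1×0 + 0×2 = 0
C[1][1] = 1×0 + 0×2 = 0
Result: [[4, 4], [0, 0]]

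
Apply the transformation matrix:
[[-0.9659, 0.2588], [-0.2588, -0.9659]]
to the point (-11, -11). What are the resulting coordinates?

Matrix multiplication:
[[-0.9659, 0.2588], [-0.2588, -0.9659]] × [-11, -11]ᵀ
= [(-0.9659)(-11) + (0.2588)(-11), (-0.2588)(-11) + (-0.9659)(-11)]ᵀ
= [7.7781, 13.4717]ᵀ
Result: (7.7781, 13.4717)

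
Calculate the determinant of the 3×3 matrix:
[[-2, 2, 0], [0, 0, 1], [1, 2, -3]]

Expansion along first row:
det = -2·det([[0,1],[2,-3]]) - 2·det([[0,1],[1,-3]]) + 0·det([[0,0],[1,2]])
    = -2·(0·-3 - 1·2) - 2·(0·-3 - 1·1) + 0·(0·2 - 0·1)
    = -2·-2 - 2·-1 + 0·0
    = 4 + 2 + 0 = 6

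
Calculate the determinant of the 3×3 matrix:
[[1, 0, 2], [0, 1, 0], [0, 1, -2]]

Expansion along first row:
det = 1·det([[1,0],[1,-2]]) - 0·det([[0,0],[0,-2]]) + 2·det([[0,1],[0,1]])
    = 1·(1·-2 - 0·1) - 0·(0·-2 - 0·0) + 2·(0·1 - 1·0)
    = 1·-2 - 0·0 + 2·0
    = -2 + 0 + 0 = -2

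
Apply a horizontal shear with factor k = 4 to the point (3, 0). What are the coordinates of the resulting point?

Shear matrix for horizontal shear with factor k = 4:
[[1, 4], [0, 1]]
Result: (3, 0) → (3, 0)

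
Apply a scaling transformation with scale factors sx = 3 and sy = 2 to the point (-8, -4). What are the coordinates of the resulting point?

Scaling matrix:
[[3, 0], [0, 2]]
Result: (-8 × 3, -4 × 2) = (-24, -8)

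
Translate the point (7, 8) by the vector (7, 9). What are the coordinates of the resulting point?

Translation by (7, 9) (homogeneous matrix [[1, 0, 7], [0, 1, 9], [0, 0, 1]]):
x' = 7 + 7 = 14
y' = 8 + 9 = 17
Result: (14, 17)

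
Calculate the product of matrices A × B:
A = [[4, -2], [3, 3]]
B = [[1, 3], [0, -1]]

Matrix multiplication:
C[0][0] = 4×1 + -2×0 = 4
C[0][1] = 4×3 + -2×-1 = 14
C[1][0] = 3×1 + 3×0 = 3
C[1][1] = 3×3 + 3×-1 = 6
Result: [[4, 14], [3, 6]]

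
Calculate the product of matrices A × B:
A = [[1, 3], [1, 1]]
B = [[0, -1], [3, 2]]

Matrix multiplication:
C[0][0] = 1×0 + 3×3 = 9
C[0][1] = 1×-1 + 3×2 = 5
C[1][0] = 1×0 + 1×3 = 3
C[1][1] = 1×-1 + 1×2 = 1
Result: [[9, 5], [3, 1]]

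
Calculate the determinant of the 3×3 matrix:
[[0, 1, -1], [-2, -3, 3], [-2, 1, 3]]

Expansion along first row:
det = 0·det([[-3,3],[1,3]]) - 1·det([[-2,3],[-2,3]]) + -1·det([[-2,-3],[-2,1]])
    = 0·(-3·3 - 3·1) - 1·(-2·3 - 3·-2) + -1·(-2·1 - -3·-2)
    = 0·-12 - 1·0 + -1·-8
    = 0 + 0 + 8 = 8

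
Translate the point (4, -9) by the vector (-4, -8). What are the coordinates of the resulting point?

Translation by (-4, -8) (homogeneous matrix [[1, 0, -4], [0, 1, -8], [0, 0, 1]]):
x' = 4 + -4 = 0
y' = -9 + -8 = -17
Result: (0, -17)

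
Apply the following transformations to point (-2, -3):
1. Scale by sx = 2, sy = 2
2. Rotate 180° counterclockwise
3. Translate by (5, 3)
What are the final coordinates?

Step 1: Scale → (-4, -6)
Step 2: Rotate 180° → (4, 6)
Step 3: Translate → (9, 9)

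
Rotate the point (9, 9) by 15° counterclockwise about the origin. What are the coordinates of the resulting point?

Rotation matrix for 15°: [[cos 15°, -sin 15°], [sin 15°, cos 15°]] ≈ [[0.965926, -0.258819], [0.258819, 0.965926]]
[[0.965926, -0.258819], [0.258819, 0.965926]] × [9, 9]ᵀ ≈ [6.3640, 11.0227]ᵀ
Result: (6.3640, 11.0227)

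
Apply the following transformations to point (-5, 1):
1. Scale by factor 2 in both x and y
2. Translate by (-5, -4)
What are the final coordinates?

Step 1: Scale (-5, 1) by 2 → (-10, 2)
Step 2: Translate by (-5, -4) → (-15, -2)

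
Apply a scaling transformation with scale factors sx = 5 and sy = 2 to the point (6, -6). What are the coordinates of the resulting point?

Scaling matrix:
[[5, 0], [0, 2]]
Result: (6 × 5, -6 × 2) = (30, -12)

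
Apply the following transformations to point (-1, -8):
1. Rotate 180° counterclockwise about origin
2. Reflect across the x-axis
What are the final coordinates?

Step 1: Rotate 180° → (1, 8)
Step 2: Reflect across x-axis → (1, -8)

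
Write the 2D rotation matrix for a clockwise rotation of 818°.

Rotation matrix formula: [[cos θ, -sin θ], [sin θ, cos θ]]
A clockwise rotation by 818° is equivalent to a counterclockwise rotation by -818°.
For θ = -818°:
cos(-818°) = -0.1392
sin(-818°) = -0.9903
Result: [[-0.1392, 0.9903], [-0.9903, -0.1392]]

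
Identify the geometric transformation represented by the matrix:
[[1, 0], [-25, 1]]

This matrix represents: vertical shear with factor -25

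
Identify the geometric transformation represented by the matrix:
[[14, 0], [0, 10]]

This matrix represents: non-uniform scaling by sx = 14, sy = 10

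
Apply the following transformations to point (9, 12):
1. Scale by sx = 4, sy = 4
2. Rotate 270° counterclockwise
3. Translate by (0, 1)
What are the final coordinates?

Step 1: Scale → (36, 48)
Step 2: Rotate 270° → (48, -36)
Step 3: Translate → (48, -35)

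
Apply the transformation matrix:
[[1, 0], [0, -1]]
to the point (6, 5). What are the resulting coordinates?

Matrix multiplication:
[[1, 0], [0, -1]] × [6, 5]ᵀ
= [(1)(6) + (0)(5), (0)(6) + (-1)(5)]ᵀ
= [6, -5]ᵀ
Result: (6, -5)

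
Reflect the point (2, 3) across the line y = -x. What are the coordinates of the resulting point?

Reflection across line y = -x: (2, 3) → (-3, -2)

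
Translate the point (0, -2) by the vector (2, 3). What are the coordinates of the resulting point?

Translation by (2, 3) (homogeneous matrix [[1, 0, 2], [0, 1, 3], [0, 0, 1]]):
x' = 0 + 2 = 2
y' = -2 + 3 = 1
Result: (2, 1)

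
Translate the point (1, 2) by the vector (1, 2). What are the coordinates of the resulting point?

Translation by (1, 2) (homogeneous matrix [[1, 0, 1], [0, 1, 2], [0, 0, 1]]):
x' = 1 + 1 = 2
y' = 2 + 2 = 4
Result: (2, 4)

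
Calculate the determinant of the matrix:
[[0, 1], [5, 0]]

For a 2×2 matrix [[a, b], [c, d]], det = ad - bc
det = (0)(0) - (1)(5) = 0 - 5 = -5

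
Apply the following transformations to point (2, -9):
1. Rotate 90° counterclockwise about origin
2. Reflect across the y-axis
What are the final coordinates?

Step 1: Rotate 90° → (9, 2)
Step 2: Reflect across y-axis → (-9, 2)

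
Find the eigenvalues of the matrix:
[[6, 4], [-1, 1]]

Characteristic equation: det(A - λI) = 0
λ² - (trace)λ + (det) = 0
trace = 6 + 1 = 7, det = (6)(1) - (4)(-1) = 10
λ² - (7)λ + (10) = 0
λ = (7 ± √((7)² - 4·(10))) / 2 = (7 ± √9) / 2
Solving: λ = 2, 5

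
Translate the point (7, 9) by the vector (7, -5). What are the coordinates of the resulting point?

Translation by (7, -5) (homogeneous matrix [[1, 0, 7], [0, 1, -5], [0, 0, 1]]):
x' = 7 + 7 = 14
y' = 9 + -5 = 4
Result: (14, 4)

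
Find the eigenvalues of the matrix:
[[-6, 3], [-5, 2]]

Characteristic equation: det(A - λI) = 0
λ² - (trace)λ + (det) = 0
trace = -6 + 2 = -4, det = (-6)(2) - (3)(-5) = 3
λ² - (-4)λ + (3) = 0
λ = (-4 ± √((-4)² - 4·(3))) / 2 = (-4 ± √4) / 2
Solving: λ = -3, -1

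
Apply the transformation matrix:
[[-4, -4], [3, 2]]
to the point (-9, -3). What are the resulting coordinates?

Matrix multiplication:
[[-4, -4], [3, 2]] × [-9, -3]ᵀ
= [(-4)(-9) + (-4)(-3), (3)(-9) + (2)(-3)]ᵀ
= [48, -33]ᵀ
Result: (48, -33)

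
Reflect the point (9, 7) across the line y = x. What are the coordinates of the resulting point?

Reflection across line y = x: (9, 7) → (7, 9)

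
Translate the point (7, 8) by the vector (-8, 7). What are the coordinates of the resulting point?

Translation by (-8, 7) (homogeneous matrix [[1, 0, -8], [0, 1, 7], [0, 0, 1]]):
x' = 7 + -8 = -1
y' = 8 + 7 = 15
Result: (-1, 15)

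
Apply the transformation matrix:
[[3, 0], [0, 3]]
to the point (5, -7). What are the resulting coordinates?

Matrix multiplication:
[[3, 0], [0, 3]] × [5, -7]ᵀ
= [(3)(5) + (0)(-7), (0)(5) + (3)(-7)]ᵀ
= [15, -21]ᵀ
Result: (15, -21)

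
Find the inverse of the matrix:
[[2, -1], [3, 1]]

For [[a,b],[c,d]], inverse = (1/det)·[[d,-b],[-c,a]]
det = (2)(1) - (-1)(3) = 2 - -3 = 5
Inverse = (1/5)·[[1, 1], [-3, 2]]
= [[1/5, 1/5], [-3/5, 2/5]]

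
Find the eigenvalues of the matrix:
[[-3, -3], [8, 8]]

Characteristic equation: det(A - λI) = 0
λ² - (trace)λ + (det) = 0
trace = -3 + 8 = 5, det = (-3)(8) - (-3)(8) = 0
λ² - (5)λ + (0) = 0
λ = (5 ± √((5)² - 4·(0))) / 2 = (5 ± √25) / 2
Solving: λ = 0, 5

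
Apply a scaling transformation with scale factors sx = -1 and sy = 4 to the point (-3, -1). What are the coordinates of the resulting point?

Scaling matrix:
[[-1, 0], [0, 4]]
Result: (-3 × -1, -1 × 4) = (3, -4)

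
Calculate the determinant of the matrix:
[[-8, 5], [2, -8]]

For a 2×2 matrix [[a, b], [c, d]], det = ad - bc
det = (-8)(-8) - (5)(2) = 64 - 10 = 54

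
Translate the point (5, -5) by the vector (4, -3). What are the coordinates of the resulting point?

Translation by (4, -3) (homogeneous matrix [[1, 0, 4], [0, 1, -3], [0, 0, 1]]):
x' = 5 + 4 = 9
y' = -5 + -3 = -8
Result: (9, -8)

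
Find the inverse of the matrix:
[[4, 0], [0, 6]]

For [[a,b],[c,d]], inverse = (1/det)·[[d,-b],[-c,a]]
det = (4)(6) - (0)(0) = 24 - 0 = 24
Inverse = (1/24)·[[6, 0], [0, 4]]
= [[1/4, 0], [0, 1/6]]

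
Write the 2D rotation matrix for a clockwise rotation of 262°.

Rotation matrix formula: [[cos θ, -sin θ], [sin θ, cos θ]]
A clockwise rotation by 262° is equivalent to a counterclockwise rotation by -262°.
For θ = -262°:
cos(-262°) = -0.1392
sin(-262°) = 0.9903
Result: [[-0.1392, -0.9903], [0.9903, -0.1392]]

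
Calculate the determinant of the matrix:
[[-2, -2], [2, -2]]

For a 2×2 matrix [[a, b], [c, d]], det = ad - bc
det = (-2)(-2) - (-2)(2) = 4 - -4 = 8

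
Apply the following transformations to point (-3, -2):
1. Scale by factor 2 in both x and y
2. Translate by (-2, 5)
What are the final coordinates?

Step 1: Scale (-3, -2) by 2 → (-6, -4)
Step 2: Translate by (-2, 5) → (-8, 1)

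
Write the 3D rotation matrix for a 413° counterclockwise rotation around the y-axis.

Rotation matrix for counterclockwise 413° around y-axis:
cos(413°) = 0.6018, sin(413°) = 0.7986
Result: [[0.6018, 0, 0.7986], [0, 1, 0], [-0.7986, 0, 0.6018]]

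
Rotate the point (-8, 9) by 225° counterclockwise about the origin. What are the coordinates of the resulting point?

Rotation matrix for 225°: [[cos 225°, -sin 225°], [sin 225°, cos 225°]] ≈ [[-0.707107, 0.707107], [-0.707107, -0.707107]]
[[-0.707107, 0.707107], [-0.707107, -0.707107]] × [-8, 9]ᵀ ≈ [12.0208, -0.7071]ᵀ
Result: (12.0208, -0.7071)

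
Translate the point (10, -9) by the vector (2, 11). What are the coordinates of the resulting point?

Translation by (2, 11) (homogeneous matrix [[1, 0, 2], [0, 1, 11], [0, 0, 1]]):
x' = 10 + 2 = 12
y' = -9 + 11 = 2
Result: (12, 2)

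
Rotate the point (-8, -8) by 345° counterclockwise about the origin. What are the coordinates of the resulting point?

Rotation matrix for 345°: [[cos 345°, -sin 345°], [sin 345°, cos 345°]] ≈ [[0.965926, 0.258819], [-0.258819, 0.965926]]
[[0.965926, 0.258819], [-0.258819, 0.965926]] × [-8, -8]ᵀ ≈ [-9.7980, -5.6569]ᵀ
Result: (-9.7980, -5.6569)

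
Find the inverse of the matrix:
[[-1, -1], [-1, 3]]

For [[a,b],[c,d]], inverse = (1/det)·[[d,-b],[-c,a]]
det = (-1)(3) - (-1)(-1) = -3 - 1 = -4
Inverse = (1/-4)·[[3, 1], [1, -1]]
= [[-3/4, -1/4], [-1/4, 1/4]]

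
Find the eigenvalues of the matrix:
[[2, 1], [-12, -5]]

Characteristic equation: det(A - λI) = 0
λ² - (trace)λ + (det) = 0
trace = 2 + -5 = -3, det = (2)(-5) - (1)(-12) = 2
λ² - (-3)λ + (2) = 0
λ = (-3 ± √((-3)² - 4·(2))) / 2 = (-3 ± √1) / 2
Solving: λ = -2, -1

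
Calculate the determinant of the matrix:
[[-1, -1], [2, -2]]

For a 2×2 matrix [[a, b], [c, d]], det = ad - bc
det = (-1)(-2) - (-1)(2) = 2 - -2 = 4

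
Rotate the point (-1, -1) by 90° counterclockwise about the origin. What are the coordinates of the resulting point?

Rotation matrix for 90°: [[cos 90°, -sin 90°], [sin 90°, cos 90°]] = [[0, -1], [1, 0]]
[[0, -1], [1, 0]] × [-1, -1]ᵀ = [1, -1]ᵀ
Result: (1, -1)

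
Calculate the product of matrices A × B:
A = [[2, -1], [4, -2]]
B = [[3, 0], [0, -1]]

Matrix multiplication:
C[0][0] = 2×3 + -1×0 = 6
C[0][1] = 2×0 + -1×-1 = 1
C[1][0] = 4×3 + -2×0 = 12
C[1][1] = 4×0 + -2×-1 = 2
Result: [[6, 1], [12, 2]]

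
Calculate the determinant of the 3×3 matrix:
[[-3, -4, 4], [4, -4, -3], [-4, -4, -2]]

Expansion along first row:
det = -3·det([[-4,-3],[-4,-2]]) - -4·det([[4,-3],[-4,-2]]) + 4·det([[4,-4],[-4,-4]])
    = -3·(-4·-2 - -3·-4) - -4·(4·-2 - -3·-4) + 4·(4·-4 - -4·-4)
    = -3·-4 - -4·-20 + 4·-32
    = 12 + -80 + -128 = -196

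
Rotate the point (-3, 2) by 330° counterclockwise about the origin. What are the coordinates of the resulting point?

Rotation matrix for 330°: [[cos 330°, -sin 330°], [sin 330°, cos 330°]] ≈ [[0.866025, 0.500000], [-0.500000, 0.866025]]
[[0.866025, 0.500000], [-0.500000, 0.866025]] × [-3, 2]ᵀ ≈ [-1.5981, 3.2321]ᵀ
Result: (-1.5981, 3.2321)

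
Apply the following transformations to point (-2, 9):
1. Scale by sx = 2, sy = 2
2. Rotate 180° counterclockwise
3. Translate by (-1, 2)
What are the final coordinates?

Step 1: Scale → (-4, 18)
Step 2: Rotate 180° → (4, -18)
Step 3: Translate → (3, -16)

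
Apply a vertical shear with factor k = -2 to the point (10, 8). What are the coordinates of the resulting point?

Shear matrix for vertical shear with factor k = -2:
[[1, 0], [-2, 1]]
Result: (10, 8) → (10, -12)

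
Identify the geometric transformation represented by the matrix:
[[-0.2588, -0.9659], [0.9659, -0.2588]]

This matrix represents: rotation by 105° counterclockwise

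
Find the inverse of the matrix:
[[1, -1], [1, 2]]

For [[a,b],[c,d]], inverse = (1/det)·[[d,-b],[-c,a]]
det = (1)(2) - (-1)(1) = 2 - -1 = 3
Inverse = (1/3)·[[2, 1], [-1, 1]]
= [[2/3, 1/3], [-1/3, 1/3]]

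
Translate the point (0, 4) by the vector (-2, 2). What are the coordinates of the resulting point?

Translation by (-2, 2) (homogeneous matrix [[1, 0, -2], [0, 1, 2], [0, 0, 1]]):
x' = 0 + -2 = -2
y' = 4 + 2 = 6
Result: (-2, 6)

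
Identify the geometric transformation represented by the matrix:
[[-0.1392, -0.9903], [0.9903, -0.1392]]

This matrix represents: rotation by 98° counterclockwise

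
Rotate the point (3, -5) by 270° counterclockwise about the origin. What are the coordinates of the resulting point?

Rotation matrix for 270°: [[cos 270°, -sin 270°], [sin 270°, cos 270°]] = [[0, 1], [-1, 0]]
[[0, 1], [-1, 0]] × [3, -5]ᵀ = [-5, -3]ᵀ
Result: (-5, -3)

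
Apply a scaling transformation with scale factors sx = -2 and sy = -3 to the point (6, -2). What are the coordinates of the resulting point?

Scaling matrix:
[[-2, 0], [0, -3]]
Result: (6 × -2, -2 × -3) = (-12, 6)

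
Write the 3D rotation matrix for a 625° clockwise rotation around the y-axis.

Rotation matrix for clockwise 625° around y-axis:
A clockwise rotation by 625° is a counterclockwise rotation by -625°.
cos(-625°) = -0.0872, sin(-625°) = 0.9962
Result: [[-0.0872, 0, 0.9962], [0, 1, 0], [-0.9962, 0, -0.0872]]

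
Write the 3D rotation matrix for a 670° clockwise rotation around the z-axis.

Rotation matrix for clockwise 670° around z-axis:
A clockwise rotation by 670° is a counterclockwise rotation by -670°.
cos(-670°) = 0.6428, sin(-670°) = 0.7660
Result: [[0.6428, -0.7660, 0], [0.7660, 0.6428, 0], [0, 0, 1]]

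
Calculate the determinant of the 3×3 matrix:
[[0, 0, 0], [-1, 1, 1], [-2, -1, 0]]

Expansion along first row:
det = 0·det([[1,1],[-1,0]]) - 0·det([[-1,1],[-2,0]]) + 0·det([[-1,1],[-2,-1]])
    = 0·(1·0 - 1·-1) - 0·(-1·0 - 1·-2) + 0·(-1·-1 - 1·-2)
    = 0·1 - 0·2 + 0·3
    = 0 + 0 + 0 = 0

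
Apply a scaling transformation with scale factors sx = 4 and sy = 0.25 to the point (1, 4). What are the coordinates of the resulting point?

Scaling matrix:
[[4, 0], [0, 0.25]]
Result: (1 × 4, 4 × 0.25) = (4, 1)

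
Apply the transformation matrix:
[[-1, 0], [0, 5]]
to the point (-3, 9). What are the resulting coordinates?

Matrix multiplication:
[[-1, 0], [0, 5]] × [-3, 9]ᵀ
= [(-1)(-3) + (0)(9), (0)(-3) + (5)(9)]ᵀ
= [3, 45]ᵀ
Result: (3, 45)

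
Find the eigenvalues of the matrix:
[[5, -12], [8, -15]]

Characteristic equation: det(A - λI) = 0
λ² - (trace)λ + (det) = 0
trace = 5 + -15 = -10, det = (5)(-15) - (-12)(8) = 21
λ² - (-10)λ + (21) = 0
λ = (-10 ± √((-10)² - 4·(21))) / 2 = (-10 ± √16) / 2
Solving: λ = -7, -3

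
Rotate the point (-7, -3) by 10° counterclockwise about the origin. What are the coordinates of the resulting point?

Rotation matrix for 10°: [[cos 10°, -sin 10°], [sin 10°, cos 10°]] ≈ [[0.984808, -0.173648], [0.173648, 0.984808]]
[[0.984808, -0.173648], [0.173648, 0.984808]] × [-7, -3]ᵀ ≈ [-6.3727, -4.1700]ᵀ
Result: (-6.3727, -4.1700)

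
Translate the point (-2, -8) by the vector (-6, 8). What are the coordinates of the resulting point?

Translation by (-6, 8) (homogeneous matrix [[1, 0, -6], [0, 1, 8], [0, 0, 1]]):
x' = -2 + -6 = -8
y' = -8 + 8 = 0
Result: (-8, 0)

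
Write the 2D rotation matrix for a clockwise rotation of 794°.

Rotation matrix formula: [[cos θ, -sin θ], [sin θ, cos θ]]
A clockwise rotation by 794° is equivalent to a counterclockwise rotation by -794°.
For θ = -794°:
cos(-794°) = 0.2756
sin(-794°) = -0.9613
Result: [[0.2756, 0.9613], [-0.9613, 0.2756]]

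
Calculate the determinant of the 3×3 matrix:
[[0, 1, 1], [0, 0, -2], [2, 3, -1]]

Expansion along first row:
det = 0·det([[0,-2],[3,-1]]) - 1·det([[0,-2],[2,-1]]) + 1·det([[0,0],[2,3]])
    = 0·(0·-1 - -2·3) - 1·(0·-1 - -2·2) + 1·(0·3 - 0·2)
    = 0·6 - 1·4 + 1·0
    = 0 + -4 + 0 = -4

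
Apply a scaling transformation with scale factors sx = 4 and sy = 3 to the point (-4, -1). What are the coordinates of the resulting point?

Scaling matrix:
[[4, 0], [0, 3]]
Result: (-4 × 4, -1 × 3) = (-16, -3)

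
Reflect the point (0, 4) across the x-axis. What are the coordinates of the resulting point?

Reflection across x-axis: (0, 4) → (0, -4)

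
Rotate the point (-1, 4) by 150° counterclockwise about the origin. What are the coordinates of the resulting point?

Rotation matrix for 150°: [[cos 150°, -sin 150°], [sin 150°, cos 150°]] ≈ [[-0.866025, -0.500000], [0.500000, -0.866025]]
[[-0.866025, -0.500000], [0.500000, -0.866025]] × [-1, 4]ᵀ ≈ [-1.1340, -3.9641]ᵀ
Result: (-1.1340, -3.9641)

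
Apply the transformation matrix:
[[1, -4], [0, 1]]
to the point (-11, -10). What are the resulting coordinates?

Matrix multiplication:
[[1, -4], [0, 1]] × [-11, -10]ᵀ
= [(1)(-11) + (-4)(-10), (0)(-11) + (1)(-10)]ᵀ
= [29, -10]ᵀ
Result: (29, -10)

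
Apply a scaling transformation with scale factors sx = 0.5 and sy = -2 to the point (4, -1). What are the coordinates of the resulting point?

Scaling matrix:
[[0.50, 0], [0, -2]]
Result: (4 × 0.5, -1 × -2) = (2, 2)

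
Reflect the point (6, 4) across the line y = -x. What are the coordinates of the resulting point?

Reflection across line y = -x: (6, 4) → (-4, -6)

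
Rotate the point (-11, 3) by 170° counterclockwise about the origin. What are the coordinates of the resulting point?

Rotation matrix for 170°: [[cos 170°, -sin 170°], [sin 170°, cos 170°]] ≈ [[-0.984808, -0.173648], [0.173648, -0.984808]]
[[-0.984808, -0.173648], [0.173648, -0.984808]] × [-11, 3]ᵀ ≈ [10.3119, -4.8646]ᵀ
Result: (10.3119, -4.8646)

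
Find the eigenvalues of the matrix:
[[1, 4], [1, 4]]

Characteristic equation: det(A - λI) = 0
λ² - (trace)λ + (det) = 0
trace = 1 + 4 = 5, det = (1)(4) - (4)(1) = 0
λ² - (5)λ + (0) = 0
λ = (5 ± √((5)² - 4·(0))) / 2 = (5 ± √25) / 2
Solving: λ = 0, 5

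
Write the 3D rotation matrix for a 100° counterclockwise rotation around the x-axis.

Rotation matrix for counterclockwise 100° around x-axis:
cos(100°) = -0.1736, sin(100°) = 0.9848
Result: [[1, 0, 0], [0, -0.1736, -0.9848], [0, 0.9848, -0.1736]]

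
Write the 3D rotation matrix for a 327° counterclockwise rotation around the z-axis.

Rotation matrix for counterclockwise 327° around z-axis:
cos(327°) = 0.8387, sin(327°) = -0.5446
Result: [[0.8387, 0.5446, 0], [-0.5446, 0.8387, 0], [0, 0, 1]]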